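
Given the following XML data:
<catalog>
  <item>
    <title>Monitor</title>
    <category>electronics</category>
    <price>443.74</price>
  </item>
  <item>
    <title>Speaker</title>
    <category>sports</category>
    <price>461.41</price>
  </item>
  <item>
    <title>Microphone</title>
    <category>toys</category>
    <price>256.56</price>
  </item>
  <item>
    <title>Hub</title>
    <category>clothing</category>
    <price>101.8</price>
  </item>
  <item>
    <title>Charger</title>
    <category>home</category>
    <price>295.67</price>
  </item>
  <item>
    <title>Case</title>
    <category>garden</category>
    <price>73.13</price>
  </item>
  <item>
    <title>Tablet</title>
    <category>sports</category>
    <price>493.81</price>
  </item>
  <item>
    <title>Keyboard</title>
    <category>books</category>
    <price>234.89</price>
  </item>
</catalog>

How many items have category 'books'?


Scanning <item> elements for <category>books</category>:
  Item 8: Keyboard -> MATCH
Count: 1

ANSWER: 1


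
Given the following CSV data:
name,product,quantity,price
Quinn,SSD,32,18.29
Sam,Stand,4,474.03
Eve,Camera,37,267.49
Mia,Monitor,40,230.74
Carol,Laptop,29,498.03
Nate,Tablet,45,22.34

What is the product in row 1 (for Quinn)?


Row 1: Quinn
Column 'product' = SSD

ANSWER: SSD


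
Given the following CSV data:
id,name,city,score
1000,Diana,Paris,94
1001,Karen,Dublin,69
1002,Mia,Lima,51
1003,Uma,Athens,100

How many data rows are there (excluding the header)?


Counting rows (excluding header):
Header: id,name,city,score
Data rows: 4

ANSWER: 4


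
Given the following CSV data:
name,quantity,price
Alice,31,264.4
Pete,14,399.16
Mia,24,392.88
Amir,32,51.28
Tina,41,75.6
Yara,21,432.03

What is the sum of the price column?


Values in 'price' column:
  Row 1: 264.4
  Row 2: 399.16
  Row 3: 392.88
  Row 4: 51.28
  Row 5: 75.6
  Row 6: 432.03
Sum = 264.4 + 399.16 + 392.88 + 51.28 + 75.6 + 432.03 = 1615.35

ANSWER: 1615.35


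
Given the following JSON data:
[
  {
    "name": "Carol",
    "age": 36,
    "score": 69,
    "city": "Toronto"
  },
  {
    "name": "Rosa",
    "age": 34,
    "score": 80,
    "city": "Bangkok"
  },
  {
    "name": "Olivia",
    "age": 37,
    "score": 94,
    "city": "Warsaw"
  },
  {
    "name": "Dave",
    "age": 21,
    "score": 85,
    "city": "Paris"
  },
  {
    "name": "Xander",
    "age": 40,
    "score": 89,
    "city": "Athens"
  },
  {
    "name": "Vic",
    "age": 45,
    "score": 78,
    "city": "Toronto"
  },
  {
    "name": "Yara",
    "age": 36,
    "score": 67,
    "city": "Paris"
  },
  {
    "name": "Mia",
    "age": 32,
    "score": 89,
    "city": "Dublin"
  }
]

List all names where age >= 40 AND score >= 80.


Checking both conditions:
  Carol (age=36, score=69) -> no
  Rosa (age=34, score=80) -> no
  Olivia (age=37, score=94) -> no
  Dave (age=21, score=85) -> no
  Xander (age=40, score=89) -> YES
  Vic (age=45, score=78) -> no
  Yara (age=36, score=67) -> no
  Mia (age=32, score=89) -> no


ANSWER: Xander


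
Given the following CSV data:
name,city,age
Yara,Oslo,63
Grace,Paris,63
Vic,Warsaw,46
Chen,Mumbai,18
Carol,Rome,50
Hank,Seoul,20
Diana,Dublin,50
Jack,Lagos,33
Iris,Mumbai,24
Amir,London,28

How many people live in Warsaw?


Scanning city column for 'Warsaw':
  Row 3: Vic -> MATCH
Total matches: 1

ANSWER: 1


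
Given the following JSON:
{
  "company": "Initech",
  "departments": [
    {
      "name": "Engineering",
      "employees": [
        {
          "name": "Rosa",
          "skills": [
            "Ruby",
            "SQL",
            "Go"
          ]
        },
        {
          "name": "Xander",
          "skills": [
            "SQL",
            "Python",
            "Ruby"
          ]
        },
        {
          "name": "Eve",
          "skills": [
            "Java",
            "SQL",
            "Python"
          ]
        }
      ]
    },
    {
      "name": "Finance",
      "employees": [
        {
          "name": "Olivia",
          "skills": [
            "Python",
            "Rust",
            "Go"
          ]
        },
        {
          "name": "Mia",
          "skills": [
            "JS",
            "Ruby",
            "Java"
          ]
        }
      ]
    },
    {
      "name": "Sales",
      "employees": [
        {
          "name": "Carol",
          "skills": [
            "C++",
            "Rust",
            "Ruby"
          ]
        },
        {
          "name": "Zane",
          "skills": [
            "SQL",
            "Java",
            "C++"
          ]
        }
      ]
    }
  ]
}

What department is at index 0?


Path: departments[0].name
Value: Engineering

ANSWER: Engineering


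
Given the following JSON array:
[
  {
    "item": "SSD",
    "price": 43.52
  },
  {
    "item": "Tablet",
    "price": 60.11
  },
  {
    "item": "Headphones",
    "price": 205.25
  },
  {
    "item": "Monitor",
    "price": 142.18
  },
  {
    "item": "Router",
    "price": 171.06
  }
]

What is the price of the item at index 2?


Array index 2 -> Headphones
price = 205.25

ANSWER: 205.25


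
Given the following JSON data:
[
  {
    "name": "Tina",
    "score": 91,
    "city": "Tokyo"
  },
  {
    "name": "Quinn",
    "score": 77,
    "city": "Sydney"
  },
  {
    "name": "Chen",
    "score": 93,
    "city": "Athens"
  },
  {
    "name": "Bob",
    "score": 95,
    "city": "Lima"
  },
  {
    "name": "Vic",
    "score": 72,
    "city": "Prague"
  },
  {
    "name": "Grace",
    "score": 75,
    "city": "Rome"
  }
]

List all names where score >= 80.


Filtering records where score >= 80:
  Tina (score=91) -> YES
  Quinn (score=77) -> no
  Chen (score=93) -> YES
  Bob (score=95) -> YES
  Vic (score=72) -> no
  Grace (score=75) -> no


ANSWER: Tina, Chen, Bob


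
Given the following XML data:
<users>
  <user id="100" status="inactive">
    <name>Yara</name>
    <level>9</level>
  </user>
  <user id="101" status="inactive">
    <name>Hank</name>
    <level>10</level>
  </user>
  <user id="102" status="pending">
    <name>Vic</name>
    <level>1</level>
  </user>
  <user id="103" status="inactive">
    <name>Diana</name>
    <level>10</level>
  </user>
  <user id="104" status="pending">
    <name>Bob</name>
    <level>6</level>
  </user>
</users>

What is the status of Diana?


Finding user with name = Diana
user id="103" status="inactive"

ANSWER: inactive


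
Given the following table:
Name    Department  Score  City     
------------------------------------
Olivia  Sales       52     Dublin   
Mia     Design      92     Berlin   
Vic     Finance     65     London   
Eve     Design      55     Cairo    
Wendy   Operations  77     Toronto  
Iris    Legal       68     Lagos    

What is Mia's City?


Row 2: Mia
City = Berlin

ANSWER: Berlin


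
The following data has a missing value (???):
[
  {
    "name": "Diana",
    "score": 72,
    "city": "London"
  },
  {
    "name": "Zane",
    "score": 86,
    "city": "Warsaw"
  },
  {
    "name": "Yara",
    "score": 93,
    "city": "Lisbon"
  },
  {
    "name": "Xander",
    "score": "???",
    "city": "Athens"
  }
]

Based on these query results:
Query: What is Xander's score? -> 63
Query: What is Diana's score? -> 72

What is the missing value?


The missing value is Xander's score
From query: Xander's score = 63

ANSWER: 63


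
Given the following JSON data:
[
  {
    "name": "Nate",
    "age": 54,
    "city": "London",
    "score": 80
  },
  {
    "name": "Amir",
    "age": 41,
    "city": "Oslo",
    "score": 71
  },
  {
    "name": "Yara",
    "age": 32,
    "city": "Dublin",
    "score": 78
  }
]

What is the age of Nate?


Looking up record where name = Nate
Record index: 0
Field 'age' = 54

ANSWER: 54


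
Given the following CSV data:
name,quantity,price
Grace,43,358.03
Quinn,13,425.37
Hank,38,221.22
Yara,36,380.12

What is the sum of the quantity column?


Values in 'quantity' column:
  Row 1: 43
  Row 2: 13
  Row 3: 38
  Row 4: 36
Sum = 43 + 13 + 38 + 36 = 130

ANSWER: 130


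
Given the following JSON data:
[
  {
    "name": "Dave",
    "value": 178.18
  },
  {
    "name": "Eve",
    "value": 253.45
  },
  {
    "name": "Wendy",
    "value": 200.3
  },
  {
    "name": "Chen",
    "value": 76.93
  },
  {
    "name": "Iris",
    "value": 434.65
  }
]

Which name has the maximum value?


Comparing values:
  Dave: 178.18
  Eve: 253.45
  Wendy: 200.3
  Chen: 76.93
  Iris: 434.65
Maximum: Iris (434.65)

ANSWER: Iris


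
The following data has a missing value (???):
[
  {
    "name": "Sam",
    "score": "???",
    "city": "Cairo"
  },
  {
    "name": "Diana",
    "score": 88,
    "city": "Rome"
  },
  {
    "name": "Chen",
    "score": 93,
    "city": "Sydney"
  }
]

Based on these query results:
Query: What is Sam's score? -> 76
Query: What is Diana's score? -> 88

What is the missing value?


The missing value is Sam's score
From query: Sam's score = 76

ANSWER: 76


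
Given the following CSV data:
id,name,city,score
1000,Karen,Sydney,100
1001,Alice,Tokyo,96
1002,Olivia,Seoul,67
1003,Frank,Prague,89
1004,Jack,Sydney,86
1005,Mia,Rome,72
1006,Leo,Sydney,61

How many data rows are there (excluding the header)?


Counting rows (excluding header):
Header: id,name,city,score
Data rows: 7

ANSWER: 7


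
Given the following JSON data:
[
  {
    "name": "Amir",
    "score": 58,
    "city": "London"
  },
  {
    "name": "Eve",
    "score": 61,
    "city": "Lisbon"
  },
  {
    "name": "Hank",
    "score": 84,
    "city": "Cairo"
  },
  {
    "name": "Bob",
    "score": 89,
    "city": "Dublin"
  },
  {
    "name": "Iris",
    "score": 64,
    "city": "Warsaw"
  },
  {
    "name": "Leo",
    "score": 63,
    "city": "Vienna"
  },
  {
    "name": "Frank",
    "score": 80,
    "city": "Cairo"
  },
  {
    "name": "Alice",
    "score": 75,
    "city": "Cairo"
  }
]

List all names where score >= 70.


Filtering records where score >= 70:
  Amir (score=58) -> no
  Eve (score=61) -> no
  Hank (score=84) -> YES
  Bob (score=89) -> YES
  Iris (score=64) -> no
  Leo (score=63) -> no
  Frank (score=80) -> YES
  Alice (score=75) -> YES


ANSWER: Hank, Bob, Frank, Alice


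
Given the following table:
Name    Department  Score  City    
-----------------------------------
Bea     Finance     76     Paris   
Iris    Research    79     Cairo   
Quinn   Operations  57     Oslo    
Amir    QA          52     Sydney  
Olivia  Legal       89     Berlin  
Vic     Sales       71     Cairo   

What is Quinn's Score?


Row 3: Quinn
Score = 57

ANSWER: 57


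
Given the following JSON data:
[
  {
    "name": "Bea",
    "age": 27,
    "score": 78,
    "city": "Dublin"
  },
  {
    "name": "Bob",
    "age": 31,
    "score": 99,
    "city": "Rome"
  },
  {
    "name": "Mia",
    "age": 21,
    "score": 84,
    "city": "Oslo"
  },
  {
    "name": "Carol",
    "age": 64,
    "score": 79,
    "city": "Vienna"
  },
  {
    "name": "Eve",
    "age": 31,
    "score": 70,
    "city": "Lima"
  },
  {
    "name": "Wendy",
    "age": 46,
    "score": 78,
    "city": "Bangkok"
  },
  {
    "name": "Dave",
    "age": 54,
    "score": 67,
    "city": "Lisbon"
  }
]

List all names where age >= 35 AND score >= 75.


Checking both conditions:
  Bea (age=27, score=78) -> no
  Bob (age=31, score=99) -> no
  Mia (age=21, score=84) -> no
  Carol (age=64, score=79) -> YES
  Eve (age=31, score=70) -> no
  Wendy (age=46, score=78) -> YES
  Dave (age=54, score=67) -> no


ANSWER: Carol, Wendy


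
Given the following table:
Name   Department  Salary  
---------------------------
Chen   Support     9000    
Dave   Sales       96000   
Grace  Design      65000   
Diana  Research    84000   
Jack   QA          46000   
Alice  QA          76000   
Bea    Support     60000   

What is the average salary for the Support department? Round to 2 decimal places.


Support department members:
  Chen: 9000
  Bea: 60000
Sum = 69000
Count = 2
Average = 69000 / 2 = 34500.00

ANSWER: 34500.00


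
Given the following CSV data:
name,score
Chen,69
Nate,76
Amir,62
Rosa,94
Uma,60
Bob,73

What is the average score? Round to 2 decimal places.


Scores: 69, 76, 62, 94, 60, 73
Sum = 434
Count = 6
Average = 434 / 6 = 72.33

ANSWER: 72.33


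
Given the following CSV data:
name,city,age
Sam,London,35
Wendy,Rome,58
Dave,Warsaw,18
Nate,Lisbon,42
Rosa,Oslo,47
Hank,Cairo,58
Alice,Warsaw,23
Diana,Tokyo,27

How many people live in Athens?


Scanning city column for 'Athens':
Total matches: 0

ANSWER: 0


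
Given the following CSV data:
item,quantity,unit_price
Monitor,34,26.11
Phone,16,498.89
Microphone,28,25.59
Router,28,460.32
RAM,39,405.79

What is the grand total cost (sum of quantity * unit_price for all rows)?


Computing row totals:
  Monitor: 34 * 26.11 = 887.74
  Phone: 16 * 498.89 = 7982.24
  Microphone: 28 * 25.59 = 716.52
  Router: 28 * 460.32 = 12888.96
  RAM: 39 * 405.79 = 15825.81
Grand total = 887.74 + 7982.24 + 716.52 + 12888.96 + 15825.81 = 38301.27

ANSWER: 38301.27


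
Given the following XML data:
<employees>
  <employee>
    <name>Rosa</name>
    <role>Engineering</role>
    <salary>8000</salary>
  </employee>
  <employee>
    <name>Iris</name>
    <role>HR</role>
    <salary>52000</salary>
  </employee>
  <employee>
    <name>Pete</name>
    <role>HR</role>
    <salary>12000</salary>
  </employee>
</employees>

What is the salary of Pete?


Searching for <employee> with <name>Pete</name>
Found at position 3
<salary>12000</salary>

ANSWER: 12000


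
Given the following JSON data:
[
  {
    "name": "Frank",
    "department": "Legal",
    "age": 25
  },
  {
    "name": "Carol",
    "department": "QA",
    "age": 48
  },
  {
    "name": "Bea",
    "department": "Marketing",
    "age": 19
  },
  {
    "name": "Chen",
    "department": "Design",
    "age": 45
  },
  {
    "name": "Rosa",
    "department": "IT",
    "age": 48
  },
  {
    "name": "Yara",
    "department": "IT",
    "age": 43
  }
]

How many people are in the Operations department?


Scanning records for department = Operations
  No matches found
Count: 0

ANSWER: 0


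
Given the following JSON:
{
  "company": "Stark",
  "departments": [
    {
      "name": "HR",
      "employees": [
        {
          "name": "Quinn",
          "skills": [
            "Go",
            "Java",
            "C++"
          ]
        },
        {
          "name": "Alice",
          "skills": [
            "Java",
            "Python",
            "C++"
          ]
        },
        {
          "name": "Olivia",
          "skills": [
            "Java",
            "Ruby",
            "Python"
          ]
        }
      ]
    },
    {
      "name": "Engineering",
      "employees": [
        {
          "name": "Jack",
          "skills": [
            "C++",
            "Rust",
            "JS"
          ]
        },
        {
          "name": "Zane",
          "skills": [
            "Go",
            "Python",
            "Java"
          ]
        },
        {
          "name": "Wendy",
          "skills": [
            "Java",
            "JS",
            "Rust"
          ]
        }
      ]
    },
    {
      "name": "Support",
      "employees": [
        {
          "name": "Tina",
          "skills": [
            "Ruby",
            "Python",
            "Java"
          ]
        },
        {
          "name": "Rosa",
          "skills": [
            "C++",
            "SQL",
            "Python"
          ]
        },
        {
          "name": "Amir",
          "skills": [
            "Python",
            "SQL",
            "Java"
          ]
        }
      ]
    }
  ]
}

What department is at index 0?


Path: departments[0].name
Value: HR

ANSWER: HR


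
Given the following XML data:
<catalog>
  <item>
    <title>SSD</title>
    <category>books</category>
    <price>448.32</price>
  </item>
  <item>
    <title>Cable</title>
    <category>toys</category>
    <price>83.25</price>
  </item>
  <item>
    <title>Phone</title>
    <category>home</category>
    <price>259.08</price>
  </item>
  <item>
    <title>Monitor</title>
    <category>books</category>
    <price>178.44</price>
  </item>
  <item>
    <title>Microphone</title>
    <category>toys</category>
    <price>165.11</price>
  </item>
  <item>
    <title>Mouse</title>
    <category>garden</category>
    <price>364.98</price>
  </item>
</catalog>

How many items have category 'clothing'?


Scanning <item> elements for <category>clothing</category>:
Count: 0

ANSWER: 0


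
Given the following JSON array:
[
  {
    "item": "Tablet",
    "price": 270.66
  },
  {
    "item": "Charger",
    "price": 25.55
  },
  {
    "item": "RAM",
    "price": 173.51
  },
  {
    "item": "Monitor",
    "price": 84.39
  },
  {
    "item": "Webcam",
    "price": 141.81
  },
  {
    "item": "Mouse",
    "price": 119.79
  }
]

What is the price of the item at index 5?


Array index 5 -> Mouse
price = 119.79

ANSWER: 119.79


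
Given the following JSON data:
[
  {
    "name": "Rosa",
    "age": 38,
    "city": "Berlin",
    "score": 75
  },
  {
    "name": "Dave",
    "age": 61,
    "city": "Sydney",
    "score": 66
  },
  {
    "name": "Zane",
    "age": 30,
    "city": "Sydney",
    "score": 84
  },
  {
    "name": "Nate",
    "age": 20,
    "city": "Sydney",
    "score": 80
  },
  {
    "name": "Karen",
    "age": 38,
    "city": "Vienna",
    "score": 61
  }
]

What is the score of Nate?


Looking up record where name = Nate
Record index: 3
Field 'score' = 80

ANSWER: 80


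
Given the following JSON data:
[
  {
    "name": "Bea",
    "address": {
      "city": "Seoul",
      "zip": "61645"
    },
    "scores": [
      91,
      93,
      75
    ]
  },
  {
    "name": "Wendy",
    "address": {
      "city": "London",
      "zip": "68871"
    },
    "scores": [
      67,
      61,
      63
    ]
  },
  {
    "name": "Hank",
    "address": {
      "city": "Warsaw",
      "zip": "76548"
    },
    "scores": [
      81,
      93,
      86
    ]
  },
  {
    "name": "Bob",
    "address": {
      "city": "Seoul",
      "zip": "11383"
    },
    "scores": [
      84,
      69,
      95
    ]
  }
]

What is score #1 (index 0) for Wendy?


Path: records[1].scores[0]
Value: 67

ANSWER: 67


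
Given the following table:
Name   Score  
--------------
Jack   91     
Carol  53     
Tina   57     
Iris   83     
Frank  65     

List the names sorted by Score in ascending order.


Sorting by Score (ascending):
  Carol: 53
  Tina: 57
  Frank: 65
  Iris: 83
  Jack: 91


ANSWER: Carol, Tina, Frank, Iris, Jack


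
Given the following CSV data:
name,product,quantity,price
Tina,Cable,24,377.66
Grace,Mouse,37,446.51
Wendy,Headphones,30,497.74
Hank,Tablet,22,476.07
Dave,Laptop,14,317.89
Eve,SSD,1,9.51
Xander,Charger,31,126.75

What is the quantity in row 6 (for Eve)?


Row 6: Eve
Column 'quantity' = 1

ANSWER: 1


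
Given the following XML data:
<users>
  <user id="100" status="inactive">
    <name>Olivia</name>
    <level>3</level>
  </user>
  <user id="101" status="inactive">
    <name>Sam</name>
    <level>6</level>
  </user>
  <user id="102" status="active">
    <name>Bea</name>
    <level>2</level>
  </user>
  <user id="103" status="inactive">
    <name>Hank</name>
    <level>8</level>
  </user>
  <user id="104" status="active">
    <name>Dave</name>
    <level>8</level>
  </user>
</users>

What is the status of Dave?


Finding user with name = Dave
user id="104" status="active"

ANSWER: active


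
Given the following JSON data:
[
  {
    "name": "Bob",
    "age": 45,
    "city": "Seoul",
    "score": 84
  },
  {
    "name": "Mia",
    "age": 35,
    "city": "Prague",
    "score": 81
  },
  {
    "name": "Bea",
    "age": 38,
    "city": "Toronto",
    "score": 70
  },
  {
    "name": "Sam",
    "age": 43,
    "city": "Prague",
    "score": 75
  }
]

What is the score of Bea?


Looking up record where name = Bea
Record index: 2
Field 'score' = 70

ANSWER: 70


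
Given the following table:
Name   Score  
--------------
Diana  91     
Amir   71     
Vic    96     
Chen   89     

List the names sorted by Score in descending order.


Sorting by Score (descending):
  Vic: 96
  Diana: 91
  Chen: 89
  Amir: 71


ANSWER: Vic, Diana, Chen, Amir


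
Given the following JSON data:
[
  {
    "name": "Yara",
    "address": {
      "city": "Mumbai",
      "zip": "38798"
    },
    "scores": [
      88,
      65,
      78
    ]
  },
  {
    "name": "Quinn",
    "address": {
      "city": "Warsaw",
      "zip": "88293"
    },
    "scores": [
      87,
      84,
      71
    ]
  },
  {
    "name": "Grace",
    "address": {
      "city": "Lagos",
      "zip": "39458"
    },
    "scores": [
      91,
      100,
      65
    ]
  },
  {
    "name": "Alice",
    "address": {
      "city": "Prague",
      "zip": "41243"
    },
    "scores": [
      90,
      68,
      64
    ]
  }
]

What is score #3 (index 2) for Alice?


Path: records[3].scores[2]
Value: 64

ANSWER: 64


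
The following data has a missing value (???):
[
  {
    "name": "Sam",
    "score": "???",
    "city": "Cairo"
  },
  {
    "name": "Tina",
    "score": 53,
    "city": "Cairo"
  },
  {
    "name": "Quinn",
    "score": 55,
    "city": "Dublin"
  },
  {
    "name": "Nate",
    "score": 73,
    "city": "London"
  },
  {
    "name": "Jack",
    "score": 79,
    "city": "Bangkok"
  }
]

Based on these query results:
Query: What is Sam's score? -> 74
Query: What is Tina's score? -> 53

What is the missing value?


The missing value is Sam's score
From query: Sam's score = 74

ANSWER: 74


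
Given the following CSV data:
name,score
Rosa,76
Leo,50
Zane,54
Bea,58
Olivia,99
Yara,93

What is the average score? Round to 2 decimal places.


Scores: 76, 50, 54, 58, 99, 93
Sum = 430
Count = 6
Average = 430 / 6 = 71.67

ANSWER: 71.67


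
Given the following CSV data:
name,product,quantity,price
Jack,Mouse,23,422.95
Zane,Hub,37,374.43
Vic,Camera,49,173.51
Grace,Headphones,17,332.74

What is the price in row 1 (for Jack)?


Row 1: Jack
Column 'price' = 422.95

ANSWER: 422.95


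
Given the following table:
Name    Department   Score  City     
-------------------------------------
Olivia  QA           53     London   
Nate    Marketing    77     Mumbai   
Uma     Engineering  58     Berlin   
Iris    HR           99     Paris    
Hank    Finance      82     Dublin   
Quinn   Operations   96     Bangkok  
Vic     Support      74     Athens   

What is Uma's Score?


Row 3: Uma
Score = 58

ANSWER: 58


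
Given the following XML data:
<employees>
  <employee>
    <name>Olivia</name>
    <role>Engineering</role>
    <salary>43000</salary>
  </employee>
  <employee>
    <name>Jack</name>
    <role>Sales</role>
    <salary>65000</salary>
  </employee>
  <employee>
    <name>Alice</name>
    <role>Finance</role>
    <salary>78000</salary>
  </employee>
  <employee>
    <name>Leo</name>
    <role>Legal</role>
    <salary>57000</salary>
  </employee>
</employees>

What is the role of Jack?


Searching for <employee> with <name>Jack</name>
Found at position 2
<role>Sales</role>

ANSWER: Sales


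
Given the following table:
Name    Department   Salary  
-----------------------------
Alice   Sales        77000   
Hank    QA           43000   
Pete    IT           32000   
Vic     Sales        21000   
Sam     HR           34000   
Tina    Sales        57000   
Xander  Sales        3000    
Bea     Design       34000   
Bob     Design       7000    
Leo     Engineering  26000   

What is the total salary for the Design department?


Design department members:
  Bea: 34000
  Bob: 7000
Total = 34000 + 7000 = 41000

ANSWER: 41000


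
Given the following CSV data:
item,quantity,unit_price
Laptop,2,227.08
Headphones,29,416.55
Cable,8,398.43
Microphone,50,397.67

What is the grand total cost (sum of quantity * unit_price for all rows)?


Computing row totals:
  Laptop: 2 * 227.08 = 454.16
  Headphones: 29 * 416.55 = 12079.95
  Cable: 8 * 398.43 = 3187.44
  Microphone: 50 * 397.67 = 19883.5
Grand total = 454.16 + 12079.95 + 3187.44 + 19883.5 = 35605.05

ANSWER: 35605.05


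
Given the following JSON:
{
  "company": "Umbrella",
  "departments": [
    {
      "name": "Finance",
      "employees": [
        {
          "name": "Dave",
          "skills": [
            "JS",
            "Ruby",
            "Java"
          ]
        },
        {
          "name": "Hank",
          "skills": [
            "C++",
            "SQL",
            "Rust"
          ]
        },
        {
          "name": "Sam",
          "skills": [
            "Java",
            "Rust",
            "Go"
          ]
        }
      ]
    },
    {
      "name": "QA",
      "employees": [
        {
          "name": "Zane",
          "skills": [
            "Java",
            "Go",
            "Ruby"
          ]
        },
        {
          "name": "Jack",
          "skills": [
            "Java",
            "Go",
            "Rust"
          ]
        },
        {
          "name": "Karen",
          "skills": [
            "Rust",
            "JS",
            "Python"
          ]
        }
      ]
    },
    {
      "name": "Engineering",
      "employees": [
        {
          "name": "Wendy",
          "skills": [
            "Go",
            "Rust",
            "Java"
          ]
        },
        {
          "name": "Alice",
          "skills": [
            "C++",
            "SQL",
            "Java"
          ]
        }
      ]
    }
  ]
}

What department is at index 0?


Path: departments[0].name
Value: Finance

ANSWER: Finance


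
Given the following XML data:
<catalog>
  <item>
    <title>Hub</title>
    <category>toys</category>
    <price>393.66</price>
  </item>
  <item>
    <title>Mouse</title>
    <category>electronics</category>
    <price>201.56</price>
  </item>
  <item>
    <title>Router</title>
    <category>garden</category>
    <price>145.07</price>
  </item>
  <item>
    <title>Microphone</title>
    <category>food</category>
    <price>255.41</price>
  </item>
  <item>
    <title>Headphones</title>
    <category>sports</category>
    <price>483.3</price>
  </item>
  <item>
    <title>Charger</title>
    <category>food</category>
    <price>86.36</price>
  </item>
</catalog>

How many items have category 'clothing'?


Scanning <item> elements for <category>clothing</category>:
Count: 0

ANSWER: 0


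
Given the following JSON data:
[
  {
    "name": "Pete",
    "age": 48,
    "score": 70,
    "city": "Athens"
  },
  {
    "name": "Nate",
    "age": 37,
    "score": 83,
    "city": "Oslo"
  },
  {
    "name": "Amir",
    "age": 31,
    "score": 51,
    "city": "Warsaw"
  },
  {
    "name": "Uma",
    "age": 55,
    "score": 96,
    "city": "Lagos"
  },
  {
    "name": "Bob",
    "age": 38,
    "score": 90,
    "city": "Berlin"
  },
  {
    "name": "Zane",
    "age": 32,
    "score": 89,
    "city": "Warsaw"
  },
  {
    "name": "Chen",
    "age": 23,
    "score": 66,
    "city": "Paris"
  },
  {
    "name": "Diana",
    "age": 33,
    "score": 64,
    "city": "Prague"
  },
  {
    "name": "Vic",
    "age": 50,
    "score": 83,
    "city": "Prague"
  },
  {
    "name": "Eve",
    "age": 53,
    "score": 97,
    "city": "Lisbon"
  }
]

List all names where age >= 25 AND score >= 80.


Checking both conditions:
  Pete (age=48, score=70) -> no
  Nate (age=37, score=83) -> YES
  Amir (age=31, score=51) -> no
  Uma (age=55, score=96) -> YES
  Bob (age=38, score=90) -> YES
  Zane (age=32, score=89) -> YES
  Chen (age=23, score=66) -> no
  Diana (age=33, score=64) -> no
  Vic (age=50, score=83) -> YES
  Eve (age=53, score=97) -> YES


ANSWER: Nate, Uma, Bob, Zane, Vic, Eve


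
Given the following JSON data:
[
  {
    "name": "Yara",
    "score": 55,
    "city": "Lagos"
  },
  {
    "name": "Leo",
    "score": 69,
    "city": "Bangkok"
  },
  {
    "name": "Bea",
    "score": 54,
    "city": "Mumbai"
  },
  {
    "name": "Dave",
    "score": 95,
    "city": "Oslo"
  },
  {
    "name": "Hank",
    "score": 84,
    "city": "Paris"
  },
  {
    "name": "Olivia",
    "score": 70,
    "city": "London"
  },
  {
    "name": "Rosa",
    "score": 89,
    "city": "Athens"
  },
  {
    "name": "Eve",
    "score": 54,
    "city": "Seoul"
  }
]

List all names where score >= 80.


Filtering records where score >= 80:
  Yara (score=55) -> no
  Leo (score=69) -> no
  Bea (score=54) -> no
  Dave (score=95) -> YES
  Hank (score=84) -> YES
  Olivia (score=70) -> no
  Rosa (score=89) -> YES
  Eve (score=54) -> no


ANSWER: Dave, Hank, Rosa


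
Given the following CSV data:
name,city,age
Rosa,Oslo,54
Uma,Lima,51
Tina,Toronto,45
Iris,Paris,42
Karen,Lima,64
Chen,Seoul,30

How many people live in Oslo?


Scanning city column for 'Oslo':
  Row 1: Rosa -> MATCH
Total matches: 1

ANSWER: 1


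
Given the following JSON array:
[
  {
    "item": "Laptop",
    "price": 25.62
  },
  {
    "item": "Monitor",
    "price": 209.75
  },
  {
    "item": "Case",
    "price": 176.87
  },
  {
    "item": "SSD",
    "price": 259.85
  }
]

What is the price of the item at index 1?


Array index 1 -> Monitor
price = 209.75

ANSWER: 209.75


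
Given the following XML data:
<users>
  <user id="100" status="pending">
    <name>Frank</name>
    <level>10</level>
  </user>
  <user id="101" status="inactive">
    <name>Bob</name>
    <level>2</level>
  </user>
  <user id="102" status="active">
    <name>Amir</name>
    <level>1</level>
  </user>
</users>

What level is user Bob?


Finding user: Bob
<level>2</level>

ANSWER: 2


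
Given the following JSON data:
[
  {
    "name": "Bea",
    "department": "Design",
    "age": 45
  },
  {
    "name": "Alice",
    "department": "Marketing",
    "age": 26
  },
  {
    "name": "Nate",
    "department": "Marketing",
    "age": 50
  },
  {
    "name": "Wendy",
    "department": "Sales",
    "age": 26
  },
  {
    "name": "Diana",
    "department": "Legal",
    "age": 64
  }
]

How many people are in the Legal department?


Scanning records for department = Legal
  Record 4: Diana
Count: 1

ANSWER: 1


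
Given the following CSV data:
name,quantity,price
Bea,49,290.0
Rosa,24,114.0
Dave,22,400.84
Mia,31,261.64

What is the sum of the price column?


Values in 'price' column:
  Row 1: 290.0
  Row 2: 114.0
  Row 3: 400.84
  Row 4: 261.64
Sum = 290.0 + 114.0 + 400.84 + 261.64 = 1066.48

ANSWER: 1066.48


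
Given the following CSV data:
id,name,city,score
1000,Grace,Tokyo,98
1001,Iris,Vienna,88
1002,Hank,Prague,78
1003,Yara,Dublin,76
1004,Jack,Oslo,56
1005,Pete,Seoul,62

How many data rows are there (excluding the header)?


Counting rows (excluding header):
Header: id,name,city,score
Data rows: 6

ANSWER: 6


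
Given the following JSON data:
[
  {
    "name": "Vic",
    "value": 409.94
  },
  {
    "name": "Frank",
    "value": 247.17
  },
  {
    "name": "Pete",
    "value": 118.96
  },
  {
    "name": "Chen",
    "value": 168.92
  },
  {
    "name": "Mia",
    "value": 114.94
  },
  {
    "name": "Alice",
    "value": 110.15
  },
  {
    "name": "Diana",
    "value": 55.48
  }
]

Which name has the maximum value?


Comparing values:
  Vic: 409.94
  Frank: 247.17
  Pete: 118.96
  Chen: 168.92
  Mia: 114.94
  Alice: 110.15
  Diana: 55.48
Maximum: Vic (409.94)

ANSWER: Vic


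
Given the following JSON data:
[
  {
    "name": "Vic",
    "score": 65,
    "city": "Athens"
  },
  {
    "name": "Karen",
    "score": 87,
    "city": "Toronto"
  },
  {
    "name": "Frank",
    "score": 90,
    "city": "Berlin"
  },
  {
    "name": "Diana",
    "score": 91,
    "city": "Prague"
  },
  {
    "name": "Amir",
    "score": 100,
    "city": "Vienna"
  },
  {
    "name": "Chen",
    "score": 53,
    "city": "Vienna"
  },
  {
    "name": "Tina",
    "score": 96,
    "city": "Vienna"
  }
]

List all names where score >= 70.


Filtering records where score >= 70:
  Vic (score=65) -> no
  Karen (score=87) -> YES
  Frank (score=90) -> YES
  Diana (score=91) -> YES
  Amir (score=100) -> YES
  Chen (score=53) -> no
  Tina (score=96) -> YES


ANSWER: Karen, Frank, Diana, Amir, Tina


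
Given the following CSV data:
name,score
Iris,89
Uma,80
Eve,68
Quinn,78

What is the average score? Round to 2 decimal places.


Scores: 89, 80, 68, 78
Sum = 315
Count = 4
Average = 315 / 4 = 78.75

ANSWER: 78.75


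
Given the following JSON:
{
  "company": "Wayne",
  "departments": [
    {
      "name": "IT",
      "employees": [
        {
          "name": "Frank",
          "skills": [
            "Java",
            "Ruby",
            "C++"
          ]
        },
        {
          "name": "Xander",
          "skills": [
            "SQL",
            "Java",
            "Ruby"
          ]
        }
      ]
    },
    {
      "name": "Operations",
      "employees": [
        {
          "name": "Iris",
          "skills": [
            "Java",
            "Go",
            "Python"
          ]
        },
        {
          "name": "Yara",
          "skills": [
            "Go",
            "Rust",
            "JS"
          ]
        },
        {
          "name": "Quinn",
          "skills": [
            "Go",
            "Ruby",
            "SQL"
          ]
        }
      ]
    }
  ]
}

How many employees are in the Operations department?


Path: departments[1].employees
Count: 3

ANSWER: 3


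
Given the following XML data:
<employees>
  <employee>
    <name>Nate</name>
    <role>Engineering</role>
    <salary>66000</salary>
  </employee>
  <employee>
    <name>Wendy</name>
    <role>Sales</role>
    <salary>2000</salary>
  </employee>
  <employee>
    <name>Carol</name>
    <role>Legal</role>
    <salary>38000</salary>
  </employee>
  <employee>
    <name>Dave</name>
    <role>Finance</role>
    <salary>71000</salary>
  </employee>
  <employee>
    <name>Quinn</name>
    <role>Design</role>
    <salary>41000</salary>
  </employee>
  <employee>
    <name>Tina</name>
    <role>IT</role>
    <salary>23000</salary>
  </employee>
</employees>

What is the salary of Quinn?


Searching for <employee> with <name>Quinn</name>
Found at position 5
<salary>41000</salary>

ANSWER: 41000


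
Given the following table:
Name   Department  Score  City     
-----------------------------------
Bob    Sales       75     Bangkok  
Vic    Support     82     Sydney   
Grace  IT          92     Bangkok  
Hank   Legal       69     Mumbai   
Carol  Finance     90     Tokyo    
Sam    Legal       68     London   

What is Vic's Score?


Row 2: Vic
Score = 82

ANSWER: 82


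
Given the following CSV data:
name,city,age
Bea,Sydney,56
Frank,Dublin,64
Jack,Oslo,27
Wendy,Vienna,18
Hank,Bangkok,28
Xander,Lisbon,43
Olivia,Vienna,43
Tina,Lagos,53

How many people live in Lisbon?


Scanning city column for 'Lisbon':
  Row 6: Xander -> MATCH
Total matches: 1

ANSWER: 1


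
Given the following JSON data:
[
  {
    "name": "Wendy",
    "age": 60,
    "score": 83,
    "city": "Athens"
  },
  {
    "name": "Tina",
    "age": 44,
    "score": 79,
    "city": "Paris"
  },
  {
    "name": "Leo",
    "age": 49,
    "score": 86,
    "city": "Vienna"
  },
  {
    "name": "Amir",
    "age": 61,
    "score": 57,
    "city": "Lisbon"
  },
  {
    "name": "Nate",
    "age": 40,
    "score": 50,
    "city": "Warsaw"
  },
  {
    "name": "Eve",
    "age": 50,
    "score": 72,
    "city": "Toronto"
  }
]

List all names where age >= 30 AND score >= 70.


Checking both conditions:
  Wendy (age=60, score=83) -> YES
  Tina (age=44, score=79) -> YES
  Leo (age=49, score=86) -> YES
  Amir (age=61, score=57) -> no
  Nate (age=40, score=50) -> no
  Eve (age=50, score=72) -> YES


ANSWER: Wendy, Tina, Leo, Eve


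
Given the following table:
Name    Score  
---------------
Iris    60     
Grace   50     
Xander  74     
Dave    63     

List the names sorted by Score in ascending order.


Sorting by Score (ascending):
  Grace: 50
  Iris: 60
  Dave: 63
  Xander: 74


ANSWER: Grace, Iris, Dave, Xander


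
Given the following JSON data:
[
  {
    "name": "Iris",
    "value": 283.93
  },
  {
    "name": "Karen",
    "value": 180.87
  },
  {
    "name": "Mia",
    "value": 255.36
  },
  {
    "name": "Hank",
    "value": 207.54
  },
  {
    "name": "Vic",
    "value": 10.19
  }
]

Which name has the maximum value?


Comparing values:
  Iris: 283.93
  Karen: 180.87
  Mia: 255.36
  Hank: 207.54
  Vic: 10.19
Maximum: Iris (283.93)

ANSWER: Iris


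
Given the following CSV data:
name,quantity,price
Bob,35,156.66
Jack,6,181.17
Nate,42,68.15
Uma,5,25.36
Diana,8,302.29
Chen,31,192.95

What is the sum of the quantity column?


Values in 'quantity' column:
  Row 1: 35
  Row 2: 6
  Row 3: 42
  Row 4: 5
  Row 5: 8
  Row 6: 31
Sum = 35 + 6 + 42 + 5 + 8 + 31 = 127

ANSWER: 127


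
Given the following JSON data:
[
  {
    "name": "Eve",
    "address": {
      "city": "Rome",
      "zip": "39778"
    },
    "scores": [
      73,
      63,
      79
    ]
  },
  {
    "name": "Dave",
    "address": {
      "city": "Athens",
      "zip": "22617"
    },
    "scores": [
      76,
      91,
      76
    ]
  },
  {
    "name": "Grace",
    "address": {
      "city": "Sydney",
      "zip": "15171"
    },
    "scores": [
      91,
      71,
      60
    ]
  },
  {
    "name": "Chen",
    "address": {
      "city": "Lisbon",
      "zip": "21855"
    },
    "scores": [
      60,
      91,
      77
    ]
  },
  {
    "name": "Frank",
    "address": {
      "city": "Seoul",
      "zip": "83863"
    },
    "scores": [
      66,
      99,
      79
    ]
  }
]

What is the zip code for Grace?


Path: records[2].address.zip
Value: 15171

ANSWER: 15171


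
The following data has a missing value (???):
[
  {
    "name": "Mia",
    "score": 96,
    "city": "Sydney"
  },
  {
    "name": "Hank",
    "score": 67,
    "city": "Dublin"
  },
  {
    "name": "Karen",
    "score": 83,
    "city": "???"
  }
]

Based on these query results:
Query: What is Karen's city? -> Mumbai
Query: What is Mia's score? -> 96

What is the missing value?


The missing value is Karen's city
From query: Karen's city = Mumbai

ANSWER: Mumbai


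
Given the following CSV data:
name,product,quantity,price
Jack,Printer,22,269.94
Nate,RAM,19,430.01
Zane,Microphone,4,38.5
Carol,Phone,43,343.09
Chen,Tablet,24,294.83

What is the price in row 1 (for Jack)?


Row 1: Jack
Column 'price' = 269.94

ANSWER: 269.94


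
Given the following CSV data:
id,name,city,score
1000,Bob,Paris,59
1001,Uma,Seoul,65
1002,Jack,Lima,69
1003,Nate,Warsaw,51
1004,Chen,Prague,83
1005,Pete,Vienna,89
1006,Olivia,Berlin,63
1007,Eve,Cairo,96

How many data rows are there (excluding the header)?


Counting rows (excluding header):
Header: id,name,city,score
Data rows: 8

ANSWER: 8


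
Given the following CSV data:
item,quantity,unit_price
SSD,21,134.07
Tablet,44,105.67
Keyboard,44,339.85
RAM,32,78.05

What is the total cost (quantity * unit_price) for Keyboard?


Row: Keyboard
quantity = 44
unit_price = 339.85
total = 44 * 339.85 = 14953.4

ANSWER: 14953.4


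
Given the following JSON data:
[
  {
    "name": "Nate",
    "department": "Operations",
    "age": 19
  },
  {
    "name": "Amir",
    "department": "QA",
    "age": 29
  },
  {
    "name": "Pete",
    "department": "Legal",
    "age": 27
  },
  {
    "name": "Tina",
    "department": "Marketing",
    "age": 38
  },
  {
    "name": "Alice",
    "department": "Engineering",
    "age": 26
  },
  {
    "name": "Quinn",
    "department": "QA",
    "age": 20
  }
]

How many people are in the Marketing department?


Scanning records for department = Marketing
  Record 3: Tina
Count: 1

ANSWER: 1


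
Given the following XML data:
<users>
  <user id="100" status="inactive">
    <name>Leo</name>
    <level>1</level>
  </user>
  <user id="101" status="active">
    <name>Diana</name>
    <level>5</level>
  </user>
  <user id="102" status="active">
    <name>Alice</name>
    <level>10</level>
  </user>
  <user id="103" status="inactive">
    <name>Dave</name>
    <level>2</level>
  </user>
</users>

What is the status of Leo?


Finding user with name = Leo
user id="100" status="inactive"

ANSWER: inactive


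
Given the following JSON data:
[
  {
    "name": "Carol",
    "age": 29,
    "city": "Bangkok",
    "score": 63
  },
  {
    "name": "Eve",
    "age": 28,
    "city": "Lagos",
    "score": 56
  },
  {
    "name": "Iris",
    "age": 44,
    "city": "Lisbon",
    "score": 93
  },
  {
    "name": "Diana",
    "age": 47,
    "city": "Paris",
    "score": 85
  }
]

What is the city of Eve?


Looking up record where name = Eve
Record index: 1
Field 'city' = Lagos

ANSWER: Lagos
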